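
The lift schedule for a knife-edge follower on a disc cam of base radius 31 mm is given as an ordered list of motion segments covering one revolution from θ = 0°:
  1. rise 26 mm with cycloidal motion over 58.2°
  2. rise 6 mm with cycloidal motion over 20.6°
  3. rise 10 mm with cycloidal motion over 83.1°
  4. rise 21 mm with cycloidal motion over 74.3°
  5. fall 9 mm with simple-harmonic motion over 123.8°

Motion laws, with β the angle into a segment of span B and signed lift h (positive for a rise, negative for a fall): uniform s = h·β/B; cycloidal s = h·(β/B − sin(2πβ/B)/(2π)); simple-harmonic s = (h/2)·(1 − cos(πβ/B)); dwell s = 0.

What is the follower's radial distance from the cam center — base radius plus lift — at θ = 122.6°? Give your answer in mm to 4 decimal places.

seg 1 [0°–58.2°] cycloidal, h=26: full span → s += 26 → s = 26.0000
seg 2 [58.2°–78.8°] cycloidal, h=6: full span → s += 6 → s = 32.0000
seg 3 [78.8°–161.9°] cycloidal, h=10: θ=122.6° here. β=43.8, B=83.1. 10·(0.5271 − sin(2π·0.5271)/(2π)) = 5.5402 → s = 37.5402
radial distance = base radius + s = 31 + 37.5402 = 68.5402

68.5402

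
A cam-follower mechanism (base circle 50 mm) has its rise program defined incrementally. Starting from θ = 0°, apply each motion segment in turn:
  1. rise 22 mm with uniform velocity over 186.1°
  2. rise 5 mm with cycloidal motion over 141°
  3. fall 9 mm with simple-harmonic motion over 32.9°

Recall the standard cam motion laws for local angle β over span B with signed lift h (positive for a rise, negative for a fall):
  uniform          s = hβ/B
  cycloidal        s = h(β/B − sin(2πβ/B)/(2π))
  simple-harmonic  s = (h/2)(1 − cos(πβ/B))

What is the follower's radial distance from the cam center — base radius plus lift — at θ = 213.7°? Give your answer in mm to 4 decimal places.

seg 1 [0°–186.1°] uniform, h=22: full span → s += 22 → s = 22.0000
seg 2 [186.1°–327.1°] cycloidal, h=5: θ=213.7° here. β=27.6, B=141. 5·(0.1957 − sin(2π·0.1957)/(2π)) = 0.2287 → s = 22.2287
radial distance = base radius + s = 50 + 22.2287 = 72.2287

72.2287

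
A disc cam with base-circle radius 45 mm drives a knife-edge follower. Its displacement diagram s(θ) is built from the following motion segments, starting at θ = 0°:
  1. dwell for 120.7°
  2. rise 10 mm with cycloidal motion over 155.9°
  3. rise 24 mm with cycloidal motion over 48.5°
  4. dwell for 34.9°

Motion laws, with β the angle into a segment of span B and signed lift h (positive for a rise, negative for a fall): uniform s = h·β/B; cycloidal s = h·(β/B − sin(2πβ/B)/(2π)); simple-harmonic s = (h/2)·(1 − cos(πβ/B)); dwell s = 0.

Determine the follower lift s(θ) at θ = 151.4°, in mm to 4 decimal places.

seg 1 [0°–120.7°] dwell: s stays 0.0000
seg 2 [120.7°–276.6°] cycloidal, h=10: θ=151.4° here. β=30.7, B=155.9. 10·(0.1969 − sin(2π·0.1969)/(2π)) = 0.4654 → s = 0.4654

0.4654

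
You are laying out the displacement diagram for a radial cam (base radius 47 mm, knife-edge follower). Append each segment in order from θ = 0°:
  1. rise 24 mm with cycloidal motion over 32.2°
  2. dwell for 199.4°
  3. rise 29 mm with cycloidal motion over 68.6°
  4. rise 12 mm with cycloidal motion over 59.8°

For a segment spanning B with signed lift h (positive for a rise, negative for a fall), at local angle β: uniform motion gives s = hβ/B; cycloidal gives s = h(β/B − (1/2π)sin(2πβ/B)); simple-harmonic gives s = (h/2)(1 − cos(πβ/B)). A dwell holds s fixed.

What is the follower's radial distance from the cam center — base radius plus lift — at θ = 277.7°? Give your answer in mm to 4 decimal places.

seg 1 [0°–32.2°] cycloidal, h=24: full span → s += 24 → s = 24.0000
seg 2 [32.2°–231.6°] dwell: s stays 24.0000
seg 3 [231.6°–300.2°] cycloidal, h=29: θ=277.7° here. β=46.1, B=68.6. 29·(0.6720 − sin(2π·0.6720)/(2π)) = 23.5607 → s = 47.5607
radial distance = base radius + s = 47 + 47.5607 = 94.5607

94.5607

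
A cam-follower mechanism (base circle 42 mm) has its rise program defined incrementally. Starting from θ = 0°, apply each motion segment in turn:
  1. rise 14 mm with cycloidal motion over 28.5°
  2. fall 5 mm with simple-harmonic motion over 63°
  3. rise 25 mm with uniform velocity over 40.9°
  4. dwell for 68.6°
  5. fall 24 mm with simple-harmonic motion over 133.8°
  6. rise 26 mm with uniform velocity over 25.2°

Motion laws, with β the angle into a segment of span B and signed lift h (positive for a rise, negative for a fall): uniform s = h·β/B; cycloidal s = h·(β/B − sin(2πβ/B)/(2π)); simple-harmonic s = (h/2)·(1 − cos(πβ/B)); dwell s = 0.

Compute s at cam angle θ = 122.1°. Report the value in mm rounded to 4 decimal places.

seg 1 [0°–28.5°] cycloidal, h=14: full span → s += 14 → s = 14.0000
seg 2 [28.5°–91.5°] simple-harmonic, h=-5: full span → s += -5 → s = 9.0000
seg 3 [91.5°–132.4°] uniform, h=25: θ=122.1° here. β=30.6, B=40.9. 25·30.6/40.9 = 18.7042 → s = 27.7042

27.7042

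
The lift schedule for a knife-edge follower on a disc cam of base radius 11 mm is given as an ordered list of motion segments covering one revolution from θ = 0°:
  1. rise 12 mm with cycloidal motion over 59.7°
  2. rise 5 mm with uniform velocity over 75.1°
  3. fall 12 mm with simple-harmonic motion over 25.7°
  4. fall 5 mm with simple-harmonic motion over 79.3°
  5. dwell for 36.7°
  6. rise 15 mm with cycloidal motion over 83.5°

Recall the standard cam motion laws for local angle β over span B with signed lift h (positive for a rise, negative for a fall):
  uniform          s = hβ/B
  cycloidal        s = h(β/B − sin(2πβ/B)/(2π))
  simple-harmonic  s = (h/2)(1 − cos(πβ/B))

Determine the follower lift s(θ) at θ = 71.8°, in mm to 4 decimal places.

seg 1 [0°–59.7°] cycloidal, h=12: full span → s += 12 → s = 12.0000
seg 2 [59.7°–134.8°] uniform, h=5: θ=71.8° here. β=12.1, B=75.1. 5·12.1/75.1 = 0.8056 → s = 12.8056

12.8056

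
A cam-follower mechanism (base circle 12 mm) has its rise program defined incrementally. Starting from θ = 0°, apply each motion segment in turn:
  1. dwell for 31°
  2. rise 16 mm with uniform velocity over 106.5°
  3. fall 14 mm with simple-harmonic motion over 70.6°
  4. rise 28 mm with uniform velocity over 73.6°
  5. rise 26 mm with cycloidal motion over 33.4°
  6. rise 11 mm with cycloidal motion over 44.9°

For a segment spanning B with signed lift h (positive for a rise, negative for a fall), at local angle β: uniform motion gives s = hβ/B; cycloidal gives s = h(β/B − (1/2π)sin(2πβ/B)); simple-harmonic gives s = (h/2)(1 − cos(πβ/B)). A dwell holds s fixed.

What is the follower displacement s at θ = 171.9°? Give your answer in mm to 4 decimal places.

seg 1 [0°–31°] dwell: s stays 0.0000
seg 2 [31°–137.5°] uniform, h=16: full span → s += 16 → s = 16.0000
seg 3 [137.5°–208.1°] simple-harmonic, h=-14: θ=171.9° here. β=34.4, B=70.6. -14/2·(1 − cos(π·0.4873)) = -6.7197 → s = 9.2803

9.2803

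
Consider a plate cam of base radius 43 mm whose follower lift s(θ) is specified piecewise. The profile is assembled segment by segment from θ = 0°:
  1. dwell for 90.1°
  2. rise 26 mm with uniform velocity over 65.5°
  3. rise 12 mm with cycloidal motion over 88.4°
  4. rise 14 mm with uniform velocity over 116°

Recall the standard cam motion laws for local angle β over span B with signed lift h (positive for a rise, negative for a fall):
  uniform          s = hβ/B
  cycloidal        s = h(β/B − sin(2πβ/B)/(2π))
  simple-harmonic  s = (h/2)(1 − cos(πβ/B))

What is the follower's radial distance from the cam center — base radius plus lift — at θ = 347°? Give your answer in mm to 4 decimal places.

seg 1 [0°–90.1°] dwell: s stays 0.0000
seg 2 [90.1°–155.6°] uniform, h=26: full span → s += 26 → s = 26.0000
seg 3 [155.6°–244°] cycloidal, h=12: full span → s += 12 → s = 38.0000
seg 4 [244°–360°] uniform, h=14: θ=347° here. β=103, B=116. 14·103/116 = 12.4310 → s = 50.4310
radial distance = base radius + s = 43 + 50.4310 = 93.4310

93.4310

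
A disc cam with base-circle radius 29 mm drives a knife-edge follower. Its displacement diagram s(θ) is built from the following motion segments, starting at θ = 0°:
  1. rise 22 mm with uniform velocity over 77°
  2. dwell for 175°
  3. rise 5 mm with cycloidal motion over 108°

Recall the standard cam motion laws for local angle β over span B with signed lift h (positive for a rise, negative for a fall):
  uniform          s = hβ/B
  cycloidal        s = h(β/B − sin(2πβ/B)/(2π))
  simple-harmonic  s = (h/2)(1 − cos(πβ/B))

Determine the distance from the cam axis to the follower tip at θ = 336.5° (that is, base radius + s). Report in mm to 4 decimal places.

seg 1 [0°–77°] uniform, h=22: full span → s += 22 → s = 22.0000
seg 2 [77°–252°] dwell: s stays 22.0000
seg 3 [252°–360°] cycloidal, h=5: θ=336.5° here. β=84.5, B=108. 5·(0.7824 − sin(2π·0.7824)/(2π)) = 4.6914 → s = 26.6914
radial distance = base radius + s = 29 + 26.6914 = 55.6914

55.6914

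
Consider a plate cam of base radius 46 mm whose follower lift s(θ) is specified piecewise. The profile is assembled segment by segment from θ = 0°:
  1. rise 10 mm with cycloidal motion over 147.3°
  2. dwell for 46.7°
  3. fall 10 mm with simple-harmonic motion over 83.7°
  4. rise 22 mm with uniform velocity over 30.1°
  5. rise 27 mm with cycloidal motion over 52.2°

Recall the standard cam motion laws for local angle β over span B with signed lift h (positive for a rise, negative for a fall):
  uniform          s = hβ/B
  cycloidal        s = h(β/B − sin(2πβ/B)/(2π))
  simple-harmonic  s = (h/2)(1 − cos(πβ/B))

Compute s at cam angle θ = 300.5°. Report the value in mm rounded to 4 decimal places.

seg 1 [0°–147.3°] cycloidal, h=10: full span → s += 10 → s = 10.0000
seg 2 [147.3°–194°] dwell: s stays 10.0000
seg 3 [194°–277.7°] simple-harmonic, h=-10: full span → s += -10 → s = 0.0000
seg 4 [277.7°–307.8°] uniform, h=22: θ=300.5° here. β=22.8, B=30.1. 22·22.8/30.1 = 16.6645 → s = 16.6645

16.6645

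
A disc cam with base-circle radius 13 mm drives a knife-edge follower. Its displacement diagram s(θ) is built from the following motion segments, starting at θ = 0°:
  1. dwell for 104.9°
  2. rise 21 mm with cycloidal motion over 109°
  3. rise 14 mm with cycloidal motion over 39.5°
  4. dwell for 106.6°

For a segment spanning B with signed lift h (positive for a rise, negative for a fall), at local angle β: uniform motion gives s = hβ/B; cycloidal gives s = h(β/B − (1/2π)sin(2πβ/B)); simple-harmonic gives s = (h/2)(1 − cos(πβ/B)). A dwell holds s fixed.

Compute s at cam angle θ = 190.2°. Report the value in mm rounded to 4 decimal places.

seg 1 [0°–104.9°] dwell: s stays 0.0000
seg 2 [104.9°–213.9°] cycloidal, h=21: θ=190.2° here. β=85.3, B=109. 21·(0.7826 − sin(2π·0.7826)/(2π)) = 19.7065 → s = 19.7065

19.7065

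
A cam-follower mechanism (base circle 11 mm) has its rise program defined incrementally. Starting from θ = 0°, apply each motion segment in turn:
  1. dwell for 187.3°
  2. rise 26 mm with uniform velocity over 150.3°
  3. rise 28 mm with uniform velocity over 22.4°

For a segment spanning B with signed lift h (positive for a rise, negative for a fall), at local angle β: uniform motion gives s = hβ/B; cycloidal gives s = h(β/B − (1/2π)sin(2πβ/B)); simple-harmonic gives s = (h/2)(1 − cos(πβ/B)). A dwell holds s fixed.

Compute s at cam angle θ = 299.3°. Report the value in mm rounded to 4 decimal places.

seg 1 [0°–187.3°] dwell: s stays 0.0000
seg 2 [187.3°–337.6°] uniform, h=26: θ=299.3° here. β=112, B=150.3. 26·112/150.3 = 19.3746 → s = 19.3746

19.3746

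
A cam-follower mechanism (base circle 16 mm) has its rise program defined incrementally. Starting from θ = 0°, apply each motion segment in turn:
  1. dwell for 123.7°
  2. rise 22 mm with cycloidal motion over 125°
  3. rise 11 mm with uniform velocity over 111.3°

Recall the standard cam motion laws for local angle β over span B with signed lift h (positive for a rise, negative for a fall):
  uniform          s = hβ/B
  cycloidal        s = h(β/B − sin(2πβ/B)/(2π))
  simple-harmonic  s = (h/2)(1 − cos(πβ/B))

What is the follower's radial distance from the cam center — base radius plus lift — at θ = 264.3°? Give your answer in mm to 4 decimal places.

seg 1 [0°–123.7°] dwell: s stays 0.0000
seg 2 [123.7°–248.7°] cycloidal, h=22: full span → s += 22 → s = 22.0000
seg 3 [248.7°–360°] uniform, h=11: θ=264.3° here. β=15.6, B=111.3. 11·15.6/111.3 = 1.5418 → s = 23.5418
radial distance = base radius + s = 16 + 23.5418 = 39.5418

39.5418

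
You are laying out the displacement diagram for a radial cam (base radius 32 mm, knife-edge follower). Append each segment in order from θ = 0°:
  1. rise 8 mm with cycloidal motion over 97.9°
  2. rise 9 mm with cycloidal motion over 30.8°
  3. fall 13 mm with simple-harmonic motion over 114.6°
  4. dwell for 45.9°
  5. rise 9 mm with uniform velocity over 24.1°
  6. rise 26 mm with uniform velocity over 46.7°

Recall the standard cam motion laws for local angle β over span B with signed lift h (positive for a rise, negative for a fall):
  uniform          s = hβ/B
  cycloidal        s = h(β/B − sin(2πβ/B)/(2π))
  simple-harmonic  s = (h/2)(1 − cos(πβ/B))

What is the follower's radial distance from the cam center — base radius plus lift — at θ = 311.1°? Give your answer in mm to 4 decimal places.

seg 1 [0°–97.9°] cycloidal, h=8: full span → s += 8 → s = 8.0000
seg 2 [97.9°–128.7°] cycloidal, h=9: full span → s += 9 → s = 17.0000
seg 3 [128.7°–243.3°] simple-harmonic, h=-13: full span → s += -13 → s = 4.0000
seg 4 [243.3°–289.2°] dwell: s stays 4.0000
seg 5 [289.2°–313.3°] uniform, h=9: θ=311.1° here. β=21.9, B=24.1. 9·21.9/24.1 = 8.1784 → s = 12.1784
radial distance = base radius + s = 32 + 12.1784 = 44.1784

44.1784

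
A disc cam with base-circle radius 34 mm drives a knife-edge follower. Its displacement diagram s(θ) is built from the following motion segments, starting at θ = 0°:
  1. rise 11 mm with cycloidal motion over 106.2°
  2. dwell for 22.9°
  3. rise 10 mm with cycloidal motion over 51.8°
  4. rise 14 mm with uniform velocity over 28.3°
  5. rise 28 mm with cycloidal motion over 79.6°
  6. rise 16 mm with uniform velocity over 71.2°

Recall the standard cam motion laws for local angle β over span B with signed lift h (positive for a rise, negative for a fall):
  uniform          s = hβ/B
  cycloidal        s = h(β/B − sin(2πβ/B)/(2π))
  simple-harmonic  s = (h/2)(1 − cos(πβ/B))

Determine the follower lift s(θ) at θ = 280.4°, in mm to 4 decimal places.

seg 1 [0°–106.2°] cycloidal, h=11: full span → s += 11 → s = 11.0000
seg 2 [106.2°–129.1°] dwell: s stays 11.0000
seg 3 [129.1°–180.9°] cycloidal, h=10: full span → s += 10 → s = 21.0000
seg 4 [180.9°–209.2°] uniform, h=14: full span → s += 14 → s = 35.0000
seg 5 [209.2°–288.8°] cycloidal, h=28: θ=280.4° here. β=71.2, B=79.6. 28·(0.8945 − sin(2π·0.8945)/(2π)) = 27.7882 → s = 62.7882

62.7882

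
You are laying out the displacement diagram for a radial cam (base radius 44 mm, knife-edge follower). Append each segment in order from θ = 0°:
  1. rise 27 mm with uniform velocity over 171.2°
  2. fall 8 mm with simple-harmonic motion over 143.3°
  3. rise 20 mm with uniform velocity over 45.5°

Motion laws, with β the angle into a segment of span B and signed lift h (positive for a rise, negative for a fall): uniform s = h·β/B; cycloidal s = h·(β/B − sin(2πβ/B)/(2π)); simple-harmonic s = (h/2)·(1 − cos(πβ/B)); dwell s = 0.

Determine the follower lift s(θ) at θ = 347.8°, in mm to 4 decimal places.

seg 1 [0°–171.2°] uniform, h=27: full span → s += 27 → s = 27.0000
seg 2 [171.2°–314.5°] simple-harmonic, h=-8: full span → s += -8 → s = 19.0000
seg 3 [314.5°–360°] uniform, h=20: θ=347.8° here. β=33.3, B=45.5. 20·33.3/45.5 = 14.6374 → s = 33.6374

33.6374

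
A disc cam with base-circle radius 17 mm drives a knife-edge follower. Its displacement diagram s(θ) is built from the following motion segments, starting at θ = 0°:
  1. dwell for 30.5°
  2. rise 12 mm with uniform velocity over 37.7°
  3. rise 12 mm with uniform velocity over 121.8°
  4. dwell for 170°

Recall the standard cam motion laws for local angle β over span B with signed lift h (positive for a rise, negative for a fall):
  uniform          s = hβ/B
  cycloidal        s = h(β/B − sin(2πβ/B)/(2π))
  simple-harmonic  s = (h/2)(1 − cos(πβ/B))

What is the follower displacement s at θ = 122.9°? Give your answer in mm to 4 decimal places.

seg 1 [0°–30.5°] dwell: s stays 0.0000
seg 2 [30.5°–68.2°] uniform, h=12: full span → s += 12 → s = 12.0000
seg 3 [68.2°–190°] uniform, h=12: θ=122.9° here. β=54.7, B=121.8. 12·54.7/121.8 = 5.3892 → s = 17.3892

17.3892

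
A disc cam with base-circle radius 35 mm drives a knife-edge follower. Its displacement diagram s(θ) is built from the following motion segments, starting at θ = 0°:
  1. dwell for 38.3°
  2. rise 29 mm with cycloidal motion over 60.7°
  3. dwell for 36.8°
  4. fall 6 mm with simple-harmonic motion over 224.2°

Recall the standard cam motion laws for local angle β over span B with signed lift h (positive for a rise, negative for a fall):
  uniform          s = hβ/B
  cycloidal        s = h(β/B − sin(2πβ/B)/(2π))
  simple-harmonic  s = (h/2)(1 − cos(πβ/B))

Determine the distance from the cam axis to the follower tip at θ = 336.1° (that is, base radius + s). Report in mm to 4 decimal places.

seg 1 [0°–38.3°] dwell: s stays 0.0000
seg 2 [38.3°–99°] cycloidal, h=29: full span → s += 29 → s = 29.0000
seg 3 [99°–135.8°] dwell: s stays 29.0000
seg 4 [135.8°–360°] simple-harmonic, h=-6: θ=336.1° here. β=200.3, B=224.2. -6/2·(1 − cos(π·0.8934)) = -5.8333 → s = 23.1667
radial distance = base radius + s = 35 + 23.1667 = 58.1667

58.1667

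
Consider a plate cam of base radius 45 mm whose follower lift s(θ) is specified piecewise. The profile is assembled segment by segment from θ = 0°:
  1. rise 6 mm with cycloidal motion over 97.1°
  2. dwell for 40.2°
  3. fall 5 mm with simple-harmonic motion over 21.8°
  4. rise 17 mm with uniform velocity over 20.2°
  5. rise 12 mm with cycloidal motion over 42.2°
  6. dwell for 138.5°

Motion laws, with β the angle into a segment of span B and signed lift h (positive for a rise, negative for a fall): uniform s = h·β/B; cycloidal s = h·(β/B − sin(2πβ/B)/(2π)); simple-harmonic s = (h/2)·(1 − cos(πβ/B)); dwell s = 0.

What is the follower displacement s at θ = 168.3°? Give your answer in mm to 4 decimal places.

seg 1 [0°–97.1°] cycloidal, h=6: full span → s += 6 → s = 6.0000
seg 2 [97.1°–137.3°] dwell: s stays 6.0000
seg 3 [137.3°–159.1°] simple-harmonic, h=-5: full span → s += -5 → s = 1.0000
seg 4 [159.1°–179.3°] uniform, h=17: θ=168.3° here. β=9.2, B=20.2. 17·9.2/20.2 = 7.7426 → s = 8.7426

8.7426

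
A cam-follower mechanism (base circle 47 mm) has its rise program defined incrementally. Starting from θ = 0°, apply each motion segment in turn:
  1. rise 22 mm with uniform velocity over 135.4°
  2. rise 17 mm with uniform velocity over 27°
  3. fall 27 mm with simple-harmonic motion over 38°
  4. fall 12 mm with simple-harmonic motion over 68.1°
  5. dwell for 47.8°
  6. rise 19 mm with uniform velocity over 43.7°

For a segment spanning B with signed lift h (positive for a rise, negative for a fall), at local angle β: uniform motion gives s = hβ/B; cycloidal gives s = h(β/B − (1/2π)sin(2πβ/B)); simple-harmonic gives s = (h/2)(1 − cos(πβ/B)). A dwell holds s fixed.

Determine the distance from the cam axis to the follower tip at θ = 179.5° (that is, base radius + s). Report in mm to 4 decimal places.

seg 1 [0°–135.4°] uniform, h=22: full span → s += 22 → s = 22.0000
seg 2 [135.4°–162.4°] uniform, h=17: full span → s += 17 → s = 39.0000
seg 3 [162.4°–200.4°] simple-harmonic, h=-27: θ=179.5° here. β=17.1, B=38. -27/2·(1 − cos(π·0.4500)) = -11.3881 → s = 27.6119
radial distance = base radius + s = 47 + 27.6119 = 74.6119

74.6119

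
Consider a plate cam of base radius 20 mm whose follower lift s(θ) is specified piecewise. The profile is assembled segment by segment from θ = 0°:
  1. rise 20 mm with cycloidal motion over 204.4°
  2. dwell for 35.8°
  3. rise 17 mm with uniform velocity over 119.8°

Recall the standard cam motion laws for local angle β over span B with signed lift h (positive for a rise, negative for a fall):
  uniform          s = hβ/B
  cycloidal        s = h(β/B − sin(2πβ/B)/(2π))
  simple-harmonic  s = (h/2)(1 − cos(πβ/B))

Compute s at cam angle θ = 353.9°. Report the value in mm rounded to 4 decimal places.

seg 1 [0°–204.4°] cycloidal, h=20: full span → s += 20 → s = 20.0000
seg 2 [204.4°–240.2°] dwell: s stays 20.0000
seg 3 [240.2°–360°] uniform, h=17: θ=353.9° here. β=113.7, B=119.8. 17·113.7/119.8 = 16.1344 → s = 36.1344

36.1344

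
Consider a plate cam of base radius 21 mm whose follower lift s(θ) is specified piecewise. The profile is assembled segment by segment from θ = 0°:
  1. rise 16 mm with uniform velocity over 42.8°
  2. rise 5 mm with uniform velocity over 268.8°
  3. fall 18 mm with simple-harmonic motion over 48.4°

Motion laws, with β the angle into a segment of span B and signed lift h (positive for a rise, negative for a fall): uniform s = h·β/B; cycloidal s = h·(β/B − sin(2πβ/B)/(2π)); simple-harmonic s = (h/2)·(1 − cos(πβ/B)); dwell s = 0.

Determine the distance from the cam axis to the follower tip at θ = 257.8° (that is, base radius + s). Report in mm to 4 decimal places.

seg 1 [0°–42.8°] uniform, h=16: full span → s += 16 → s = 16.0000
seg 2 [42.8°–311.6°] uniform, h=5: θ=257.8° here. β=215, B=268.8. 5·215/268.8 = 3.9993 → s = 19.9993
radial distance = base radius + s = 21 + 19.9993 = 40.9993

40.9993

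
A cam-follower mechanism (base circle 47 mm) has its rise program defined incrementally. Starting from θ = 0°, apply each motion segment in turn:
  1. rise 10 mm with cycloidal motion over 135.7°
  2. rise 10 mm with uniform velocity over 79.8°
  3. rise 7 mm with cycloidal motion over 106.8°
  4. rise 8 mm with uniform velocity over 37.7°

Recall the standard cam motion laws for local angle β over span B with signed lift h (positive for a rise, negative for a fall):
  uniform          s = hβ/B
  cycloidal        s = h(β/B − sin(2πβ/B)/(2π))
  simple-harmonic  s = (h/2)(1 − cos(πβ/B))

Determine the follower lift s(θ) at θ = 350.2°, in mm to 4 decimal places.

seg 1 [0°–135.7°] cycloidal, h=10: full span → s += 10 → s = 10.0000
seg 2 [135.7°–215.5°] uniform, h=10: full span → s += 10 → s = 20.0000
seg 3 [215.5°–322.3°] cycloidal, h=7: full span → s += 7 → s = 27.0000
seg 4 [322.3°–360°] uniform, h=8: θ=350.2° here. β=27.9, B=37.7. 8·27.9/37.7 = 5.9204 → s = 32.9204

32.9204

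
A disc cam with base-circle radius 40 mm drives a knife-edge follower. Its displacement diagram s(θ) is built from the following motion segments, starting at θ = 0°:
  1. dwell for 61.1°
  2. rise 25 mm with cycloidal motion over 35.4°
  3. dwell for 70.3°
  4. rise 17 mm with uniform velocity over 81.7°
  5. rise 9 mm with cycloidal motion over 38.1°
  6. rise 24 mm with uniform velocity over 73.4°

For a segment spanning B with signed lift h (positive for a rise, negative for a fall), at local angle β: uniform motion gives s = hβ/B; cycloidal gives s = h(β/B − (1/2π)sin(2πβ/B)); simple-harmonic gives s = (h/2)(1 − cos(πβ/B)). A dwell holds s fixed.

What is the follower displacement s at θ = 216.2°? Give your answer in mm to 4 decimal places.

seg 1 [0°–61.1°] dwell: s stays 0.0000
seg 2 [61.1°–96.5°] cycloidal, h=25: full span → s += 25 → s = 25.0000
seg 3 [96.5°–166.8°] dwell: s stays 25.0000
seg 4 [166.8°–248.5°] uniform, h=17: θ=216.2° here. β=49.4, B=81.7. 17·49.4/81.7 = 10.2791 → s = 35.2791

35.2791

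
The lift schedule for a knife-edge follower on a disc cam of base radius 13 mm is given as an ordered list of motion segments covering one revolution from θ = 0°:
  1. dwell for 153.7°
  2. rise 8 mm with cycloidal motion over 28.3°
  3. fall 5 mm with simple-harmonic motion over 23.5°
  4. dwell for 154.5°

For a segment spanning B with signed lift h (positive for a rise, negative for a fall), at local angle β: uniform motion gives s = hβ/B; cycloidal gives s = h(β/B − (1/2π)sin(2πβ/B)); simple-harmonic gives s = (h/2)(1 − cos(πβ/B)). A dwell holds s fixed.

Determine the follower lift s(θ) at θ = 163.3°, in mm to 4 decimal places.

seg 1 [0°–153.7°] dwell: s stays 0.0000
seg 2 [153.7°–182°] cycloidal, h=8: θ=163.3° here. β=9.6, B=28.3. 8·(0.3392 − sin(2π·0.3392)/(2π)) = 1.6354 → s = 1.6354

1.6354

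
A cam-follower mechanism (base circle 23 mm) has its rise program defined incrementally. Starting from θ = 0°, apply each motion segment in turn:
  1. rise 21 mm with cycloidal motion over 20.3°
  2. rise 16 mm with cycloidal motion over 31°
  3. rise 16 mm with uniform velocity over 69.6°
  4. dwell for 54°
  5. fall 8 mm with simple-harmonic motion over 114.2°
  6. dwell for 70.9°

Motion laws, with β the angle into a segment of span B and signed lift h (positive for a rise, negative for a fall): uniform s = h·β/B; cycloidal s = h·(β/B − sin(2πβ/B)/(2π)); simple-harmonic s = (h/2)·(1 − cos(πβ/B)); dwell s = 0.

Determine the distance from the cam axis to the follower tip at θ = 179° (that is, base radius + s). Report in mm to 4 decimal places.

seg 1 [0°–20.3°] cycloidal, h=21: full span → s += 21 → s = 21.0000
seg 2 [20.3°–51.3°] cycloidal, h=16: full span → s += 16 → s = 37.0000
seg 3 [51.3°–120.9°] uniform, h=16: full span → s += 16 → s = 53.0000
seg 4 [120.9°–174.9°] dwell: s stays 53.0000
seg 5 [174.9°–289.1°] simple-harmonic, h=-8: θ=179° here. β=4.1, B=114.2. -8/2·(1 − cos(π·0.0359)) = -0.0254 → s = 52.9746
radial distance = base radius + s = 23 + 52.9746 = 75.9746

75.9746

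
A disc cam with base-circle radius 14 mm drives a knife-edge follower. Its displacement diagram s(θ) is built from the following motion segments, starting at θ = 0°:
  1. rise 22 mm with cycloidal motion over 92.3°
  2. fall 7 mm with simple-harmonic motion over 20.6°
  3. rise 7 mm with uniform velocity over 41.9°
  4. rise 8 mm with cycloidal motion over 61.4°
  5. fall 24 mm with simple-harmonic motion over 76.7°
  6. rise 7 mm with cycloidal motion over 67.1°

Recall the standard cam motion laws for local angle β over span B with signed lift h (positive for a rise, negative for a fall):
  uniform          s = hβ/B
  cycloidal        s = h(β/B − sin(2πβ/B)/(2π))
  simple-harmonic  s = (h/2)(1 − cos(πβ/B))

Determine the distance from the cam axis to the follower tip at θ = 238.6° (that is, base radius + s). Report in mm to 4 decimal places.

seg 1 [0°–92.3°] cycloidal, h=22: full span → s += 22 → s = 22.0000
seg 2 [92.3°–112.9°] simple-harmonic, h=-7: full span → s += -7 → s = 15.0000
seg 3 [112.9°–154.8°] uniform, h=7: full span → s += 7 → s = 22.0000
seg 4 [154.8°–216.2°] cycloidal, h=8: full span → s += 8 → s = 30.0000
seg 5 [216.2°–292.9°] simple-harmonic, h=-24: θ=238.6° here. β=22.4, B=76.7. -24/2·(1 − cos(π·0.2920)) = -4.7062 → s = 25.2938
radial distance = base radius + s = 14 + 25.2938 = 39.2938

39.2938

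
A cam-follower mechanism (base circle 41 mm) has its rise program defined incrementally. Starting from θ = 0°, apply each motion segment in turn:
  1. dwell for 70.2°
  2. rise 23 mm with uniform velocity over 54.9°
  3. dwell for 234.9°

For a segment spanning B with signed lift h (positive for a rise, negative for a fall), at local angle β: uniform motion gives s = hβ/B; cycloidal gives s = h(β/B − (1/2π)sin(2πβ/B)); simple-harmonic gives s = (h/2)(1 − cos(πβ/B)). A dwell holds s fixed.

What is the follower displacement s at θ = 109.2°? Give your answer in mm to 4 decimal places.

seg 1 [0°–70.2°] dwell: s stays 0.0000
seg 2 [70.2°–125.1°] uniform, h=23: θ=109.2° here. β=39, B=54.9. 23·39/54.9 = 16.3388 → s = 16.3388

16.3388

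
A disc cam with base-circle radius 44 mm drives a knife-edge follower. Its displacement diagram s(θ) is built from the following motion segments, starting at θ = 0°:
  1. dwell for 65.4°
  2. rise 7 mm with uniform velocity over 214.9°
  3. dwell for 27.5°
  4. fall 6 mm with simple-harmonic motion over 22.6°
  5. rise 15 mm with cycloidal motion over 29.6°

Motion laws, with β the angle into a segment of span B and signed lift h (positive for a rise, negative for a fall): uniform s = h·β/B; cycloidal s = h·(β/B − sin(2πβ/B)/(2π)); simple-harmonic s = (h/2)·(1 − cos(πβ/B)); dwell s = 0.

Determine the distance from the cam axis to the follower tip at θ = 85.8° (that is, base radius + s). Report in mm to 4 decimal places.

seg 1 [0°–65.4°] dwell: s stays 0.0000
seg 2 [65.4°–280.3°] uniform, h=7: θ=85.8° here. β=20.4, B=214.9. 7·20.4/214.9 = 0.6645 → s = 0.6645
radial distance = base radius + s = 44 + 0.6645 = 44.6645

44.6645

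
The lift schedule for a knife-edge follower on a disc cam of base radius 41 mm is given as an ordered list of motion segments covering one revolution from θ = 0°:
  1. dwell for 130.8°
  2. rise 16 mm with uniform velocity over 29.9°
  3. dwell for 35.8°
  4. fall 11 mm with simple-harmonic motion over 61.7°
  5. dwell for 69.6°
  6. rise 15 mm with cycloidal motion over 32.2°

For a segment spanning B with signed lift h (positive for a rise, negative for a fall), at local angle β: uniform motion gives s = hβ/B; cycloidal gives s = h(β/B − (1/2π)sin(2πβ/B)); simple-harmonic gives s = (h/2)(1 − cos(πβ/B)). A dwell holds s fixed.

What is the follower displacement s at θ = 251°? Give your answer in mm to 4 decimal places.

seg 1 [0°–130.8°] dwell: s stays 0.0000
seg 2 [130.8°–160.7°] uniform, h=16: full span → s += 16 → s = 16.0000
seg 3 [160.7°–196.5°] dwell: s stays 16.0000
seg 4 [196.5°–258.2°] simple-harmonic, h=-11: θ=251° here. β=54.5, B=61.7. -11/2·(1 − cos(π·0.8833)) = -10.6345 → s = 5.3655

5.3655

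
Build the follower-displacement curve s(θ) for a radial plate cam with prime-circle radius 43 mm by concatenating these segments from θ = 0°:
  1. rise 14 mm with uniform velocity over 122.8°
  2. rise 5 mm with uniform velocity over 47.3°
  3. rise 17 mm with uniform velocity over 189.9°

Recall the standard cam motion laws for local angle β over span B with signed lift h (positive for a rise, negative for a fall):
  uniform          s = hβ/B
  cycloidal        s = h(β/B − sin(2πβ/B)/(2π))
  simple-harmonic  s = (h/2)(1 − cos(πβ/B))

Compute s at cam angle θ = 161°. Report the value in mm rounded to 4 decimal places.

seg 1 [0°–122.8°] uniform, h=14: full span → s += 14 → s = 14.0000
seg 2 [122.8°–170.1°] uniform, h=5: θ=161° here. β=38.2, B=47.3. 5·38.2/47.3 = 4.0381 → s = 18.0381

18.0381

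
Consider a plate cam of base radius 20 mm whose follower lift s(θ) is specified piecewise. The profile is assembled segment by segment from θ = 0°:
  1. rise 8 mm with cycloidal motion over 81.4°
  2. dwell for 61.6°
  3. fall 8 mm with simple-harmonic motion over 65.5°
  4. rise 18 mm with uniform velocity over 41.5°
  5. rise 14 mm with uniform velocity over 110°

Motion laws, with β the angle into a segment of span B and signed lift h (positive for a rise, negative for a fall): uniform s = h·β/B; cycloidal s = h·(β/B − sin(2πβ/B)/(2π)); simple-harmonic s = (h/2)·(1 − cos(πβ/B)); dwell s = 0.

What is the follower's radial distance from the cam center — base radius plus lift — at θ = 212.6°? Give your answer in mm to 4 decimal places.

seg 1 [0°–81.4°] cycloidal, h=8: full span → s += 8 → s = 8.0000
seg 2 [81.4°–143°] dwell: s stays 8.0000
seg 3 [143°–208.5°] simple-harmonic, h=-8: full span → s += -8 → s = 0.0000
seg 4 [208.5°–250°] uniform, h=18: θ=212.6° here. β=4.1, B=41.5. 18·4.1/41.5 = 1.7783 → s = 1.7783
radial distance = base radius + s = 20 + 1.7783 = 21.7783

21.7783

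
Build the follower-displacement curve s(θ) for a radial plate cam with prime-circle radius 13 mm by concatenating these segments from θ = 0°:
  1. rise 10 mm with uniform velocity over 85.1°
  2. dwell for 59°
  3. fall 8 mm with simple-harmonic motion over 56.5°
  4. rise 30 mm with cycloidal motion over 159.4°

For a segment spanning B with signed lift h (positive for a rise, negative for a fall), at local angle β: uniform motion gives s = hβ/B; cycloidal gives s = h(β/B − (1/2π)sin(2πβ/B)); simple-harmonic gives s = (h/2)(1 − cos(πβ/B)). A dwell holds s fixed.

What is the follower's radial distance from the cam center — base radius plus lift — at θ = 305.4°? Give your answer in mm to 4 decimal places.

seg 1 [0°–85.1°] uniform, h=10: full span → s += 10 → s = 10.0000
seg 2 [85.1°–144.1°] dwell: s stays 10.0000
seg 3 [144.1°–200.6°] simple-harmonic, h=-8: full span → s += -8 → s = 2.0000
seg 4 [200.6°–360°] cycloidal, h=30: θ=305.4° here. β=104.8, B=159.4. 30·(0.6575 − sin(2π·0.6575)/(2π)) = 23.7141 → s = 25.7141
radial distance = base radius + s = 13 + 25.7141 = 38.7141

38.7141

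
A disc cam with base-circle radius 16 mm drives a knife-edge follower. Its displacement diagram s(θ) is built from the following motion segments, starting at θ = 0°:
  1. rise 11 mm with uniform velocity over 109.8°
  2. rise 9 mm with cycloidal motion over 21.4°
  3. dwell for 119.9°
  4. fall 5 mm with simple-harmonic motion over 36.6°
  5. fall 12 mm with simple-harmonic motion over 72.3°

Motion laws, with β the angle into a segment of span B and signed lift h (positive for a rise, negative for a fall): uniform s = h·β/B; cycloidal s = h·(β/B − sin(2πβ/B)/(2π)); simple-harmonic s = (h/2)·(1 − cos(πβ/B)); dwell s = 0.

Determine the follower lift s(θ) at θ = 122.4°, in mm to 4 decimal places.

seg 1 [0°–109.8°] uniform, h=11: full span → s += 11 → s = 11.0000
seg 2 [109.8°–131.2°] cycloidal, h=9: θ=122.4° here. β=12.6, B=21.4. 9·(0.5888 − sin(2π·0.5888)/(2π)) = 6.0573 → s = 17.0573

17.0573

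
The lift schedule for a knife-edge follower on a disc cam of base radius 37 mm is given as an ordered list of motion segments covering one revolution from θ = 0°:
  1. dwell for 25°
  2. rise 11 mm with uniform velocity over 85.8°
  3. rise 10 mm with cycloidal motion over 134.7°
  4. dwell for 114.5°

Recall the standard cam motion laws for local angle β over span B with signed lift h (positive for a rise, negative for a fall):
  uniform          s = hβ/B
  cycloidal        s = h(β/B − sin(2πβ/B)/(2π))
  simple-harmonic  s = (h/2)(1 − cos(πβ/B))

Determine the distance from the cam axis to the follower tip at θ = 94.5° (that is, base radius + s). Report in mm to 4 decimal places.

seg 1 [0°–25°] dwell: s stays 0.0000
seg 2 [25°–110.8°] uniform, h=11: θ=94.5° here. β=69.5, B=85.8. 11·69.5/85.8 = 8.9103 → s = 8.9103
radial distance = base radius + s = 37 + 8.9103 = 45.9103

45.9103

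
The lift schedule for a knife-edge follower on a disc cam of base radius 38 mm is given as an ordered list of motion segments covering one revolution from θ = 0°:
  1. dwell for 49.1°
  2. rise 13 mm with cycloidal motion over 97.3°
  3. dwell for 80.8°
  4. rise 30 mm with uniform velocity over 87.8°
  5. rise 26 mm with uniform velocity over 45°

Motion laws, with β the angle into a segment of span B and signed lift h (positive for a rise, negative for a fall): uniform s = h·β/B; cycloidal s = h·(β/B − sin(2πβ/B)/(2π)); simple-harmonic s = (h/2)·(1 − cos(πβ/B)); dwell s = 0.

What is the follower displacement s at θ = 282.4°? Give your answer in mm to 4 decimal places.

seg 1 [0°–49.1°] dwell: s stays 0.0000
seg 2 [49.1°–146.4°] cycloidal, h=13: full span → s += 13 → s = 13.0000
seg 3 [146.4°–227.2°] dwell: s stays 13.0000
seg 4 [227.2°–315°] uniform, h=30: θ=282.4° here. β=55.2, B=87.8. 30·55.2/87.8 = 18.8610 → s = 31.8610

31.8610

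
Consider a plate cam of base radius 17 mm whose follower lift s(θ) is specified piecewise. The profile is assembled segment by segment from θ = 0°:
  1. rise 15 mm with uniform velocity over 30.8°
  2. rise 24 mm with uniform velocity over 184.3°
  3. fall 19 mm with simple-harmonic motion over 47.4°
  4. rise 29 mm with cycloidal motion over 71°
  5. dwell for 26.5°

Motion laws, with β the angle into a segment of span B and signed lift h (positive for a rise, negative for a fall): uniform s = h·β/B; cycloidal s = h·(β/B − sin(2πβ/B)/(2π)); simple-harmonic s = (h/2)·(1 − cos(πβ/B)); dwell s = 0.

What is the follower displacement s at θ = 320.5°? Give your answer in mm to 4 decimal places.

seg 1 [0°–30.8°] uniform, h=15: full span → s += 15 → s = 15.0000
seg 2 [30.8°–215.1°] uniform, h=24: full span → s += 24 → s = 39.0000
seg 3 [215.1°–262.5°] simple-harmonic, h=-19: full span → s += -19 → s = 20.0000
seg 4 [262.5°–333.5°] cycloidal, h=29: θ=320.5° here. β=58, B=71. 29·(0.8169 − sin(2π·0.8169)/(2π)) = 27.9038 → s = 47.9038

47.9038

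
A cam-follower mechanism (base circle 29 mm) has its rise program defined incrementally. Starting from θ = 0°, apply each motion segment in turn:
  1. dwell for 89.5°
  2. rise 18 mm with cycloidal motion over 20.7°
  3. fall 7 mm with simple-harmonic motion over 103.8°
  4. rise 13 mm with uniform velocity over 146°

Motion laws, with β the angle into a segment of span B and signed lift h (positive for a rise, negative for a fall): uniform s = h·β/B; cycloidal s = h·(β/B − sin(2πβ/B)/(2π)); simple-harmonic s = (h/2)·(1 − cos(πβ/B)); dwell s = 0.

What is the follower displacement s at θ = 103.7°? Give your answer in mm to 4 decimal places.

seg 1 [0°–89.5°] dwell: s stays 0.0000
seg 2 [89.5°–110.2°] cycloidal, h=18: θ=103.7° here. β=14.2, B=20.7. 18·(0.6860 − sin(2π·0.6860)/(2π)) = 14.9840 → s = 14.9840

14.9840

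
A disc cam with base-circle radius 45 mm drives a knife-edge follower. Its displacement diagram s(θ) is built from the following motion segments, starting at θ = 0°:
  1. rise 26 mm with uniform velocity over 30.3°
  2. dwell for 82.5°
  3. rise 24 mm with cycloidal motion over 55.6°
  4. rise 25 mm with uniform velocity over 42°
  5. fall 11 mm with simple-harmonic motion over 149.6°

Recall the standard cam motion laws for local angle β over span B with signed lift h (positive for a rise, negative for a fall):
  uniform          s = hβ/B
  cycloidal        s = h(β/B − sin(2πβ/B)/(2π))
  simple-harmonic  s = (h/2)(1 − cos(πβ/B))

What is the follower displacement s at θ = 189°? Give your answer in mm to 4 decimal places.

seg 1 [0°–30.3°] uniform, h=26: full span → s += 26 → s = 26.0000
seg 2 [30.3°–112.8°] dwell: s stays 26.0000
seg 3 [112.8°–168.4°] cycloidal, h=24: full span → s += 24 → s = 50.0000
seg 4 [168.4°–210.4°] uniform, h=25: θ=189° here. β=20.6, B=42. 25·20.6/42 = 12.2619 → s = 62.2619

62.2619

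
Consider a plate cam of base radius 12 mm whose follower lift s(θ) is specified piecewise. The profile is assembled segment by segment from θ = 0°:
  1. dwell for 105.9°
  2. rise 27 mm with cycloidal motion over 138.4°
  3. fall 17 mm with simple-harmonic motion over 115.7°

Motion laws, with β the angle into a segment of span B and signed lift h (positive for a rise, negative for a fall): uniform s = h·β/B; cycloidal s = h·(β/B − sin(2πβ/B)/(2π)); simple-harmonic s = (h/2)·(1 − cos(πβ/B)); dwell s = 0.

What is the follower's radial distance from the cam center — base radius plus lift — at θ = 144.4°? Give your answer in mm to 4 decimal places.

seg 1 [0°–105.9°] dwell: s stays 0.0000
seg 2 [105.9°–244.3°] cycloidal, h=27: θ=144.4° here. β=38.5, B=138.4. 27·(0.2782 − sin(2π·0.2782)/(2π)) = 3.2808 → s = 3.2808
radial distance = base radius + s = 12 + 3.2808 = 15.2808

15.2808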